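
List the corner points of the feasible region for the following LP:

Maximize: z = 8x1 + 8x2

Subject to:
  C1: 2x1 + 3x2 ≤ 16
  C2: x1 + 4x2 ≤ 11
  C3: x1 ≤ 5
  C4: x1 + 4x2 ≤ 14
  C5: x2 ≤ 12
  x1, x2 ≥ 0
Each vertex is the intersection of two constraint boundaries that also satisfies all remaining constraints:
  x1 = 0 and x2 = 0 → (0, 0)
  x1 = 5 and x2 = 0 → (5, 0)
  x1 + 4x2 = 11 and x1 = 5 → (5, 1.5)
  x1 + 4x2 = 11 and x1 = 0 → (0, 2.75)

Vertices: (0, 0), (5, 0), (5, 1.5), (0, 2.75)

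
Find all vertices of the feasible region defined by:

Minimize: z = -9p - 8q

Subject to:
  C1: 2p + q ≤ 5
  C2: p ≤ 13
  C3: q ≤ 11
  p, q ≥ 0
Each vertex is the intersection of two constraint boundaries that also satisfies all remaining constraints:
  p = 0 and q = 0 → (0, 0)
  2p + q = 5 and q = 0 → (2.5, 0)
  2p + q = 5 and p = 0 → (0, 5)

Vertices: (0, 0), (2.5, 0), (0, 5)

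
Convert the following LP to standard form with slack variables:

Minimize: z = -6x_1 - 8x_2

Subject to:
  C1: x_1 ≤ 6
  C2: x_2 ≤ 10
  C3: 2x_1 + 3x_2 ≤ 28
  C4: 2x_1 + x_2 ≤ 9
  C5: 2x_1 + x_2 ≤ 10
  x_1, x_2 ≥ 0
min z = -6x_1 - 8x_2

s.t.
  x_1 + s1 = 6
  x_2 + s2 = 10
  2x_1 + 3x_2 + s3 = 28
  2x_1 + x_2 + s4 = 9
  2x_1 + x_2 + s5 = 10
  x_1, x_2, s1, s2, s3, s4, s5 ≥ 0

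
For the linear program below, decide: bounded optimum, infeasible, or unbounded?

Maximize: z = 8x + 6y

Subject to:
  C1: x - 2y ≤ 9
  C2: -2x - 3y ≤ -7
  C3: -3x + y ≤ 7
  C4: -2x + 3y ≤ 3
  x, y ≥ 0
Feasible point: (2, 1) satisfies every constraint, so the LP is feasible.
Direction d = (2, 1): for each constraint row a, a·d ≤ 0 —
  (1)(2) + (-2)(1) = 0 ≤ 0
  (-2)(2) + (-3)(1) = -7 ≤ 0
  (-3)(2) + (1)(1) = -5 ≤ 0
  (-2)(2) + (3)(1) = -1 ≤ 0
and d ≥ 0, so (2, 1) + t·d stays feasible for every t ≥ 0. Along this ray z = 8x + 6y changes by 22 per unit t, so z → +∞.

Unbounded — the objective can increase without bound over the feasible region.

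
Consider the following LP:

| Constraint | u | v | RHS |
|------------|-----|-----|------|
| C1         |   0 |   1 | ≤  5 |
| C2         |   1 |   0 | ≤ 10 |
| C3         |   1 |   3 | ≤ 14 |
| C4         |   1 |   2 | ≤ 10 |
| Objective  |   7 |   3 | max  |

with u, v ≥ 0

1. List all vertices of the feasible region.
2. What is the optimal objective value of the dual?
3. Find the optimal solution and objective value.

1. (0, 0), (10, 0), (2, 4), (0, 4.667)
2. 70 (by strong duality, equal to the primal optimum)
3. u = 10, v = 0, z = 70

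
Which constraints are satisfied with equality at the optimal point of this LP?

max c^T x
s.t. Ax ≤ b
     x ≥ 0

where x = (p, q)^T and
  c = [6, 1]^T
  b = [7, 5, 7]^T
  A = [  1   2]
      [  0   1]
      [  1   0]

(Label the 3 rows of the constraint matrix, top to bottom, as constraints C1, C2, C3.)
Optimal: p = 7, q = 0
Slack at optimum:
  C1: slack = 0 (binding)
  C2: slack = 5
  C3: slack = 0 (binding)
  p ≥ 0: p = 7
  q ≥ 0: q = 0 (binding)
Binding constraints: C1, C3, q ≥ 0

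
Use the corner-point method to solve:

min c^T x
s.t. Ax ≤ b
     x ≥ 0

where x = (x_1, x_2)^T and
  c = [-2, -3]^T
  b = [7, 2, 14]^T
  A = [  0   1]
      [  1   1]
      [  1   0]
Each vertex is the intersection of two constraint boundaries that also satisfies all remaining constraints:
  x_1 = 0 and x_2 = 0 → (0, 0)
  x_1 + x_2 = 2 and x_2 = 0 → (2, 0)
  x_1 + x_2 = 2 and x_1 = 0 → (0, 2)

Evaluating z = -2x_1 - 3x_2 at each vertex:
  (0, 0): z = 0
  (2, 0): z = -4
  (0, 2): z = -6

The minimum is at (0, 2) with z = -6.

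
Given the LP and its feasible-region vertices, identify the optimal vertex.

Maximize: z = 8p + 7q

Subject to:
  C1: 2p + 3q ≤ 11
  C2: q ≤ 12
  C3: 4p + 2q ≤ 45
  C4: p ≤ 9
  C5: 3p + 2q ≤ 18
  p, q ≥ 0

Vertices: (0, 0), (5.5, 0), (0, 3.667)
Evaluating z = 8p + 7q at each vertex:
  (0, 0): z = 0
  (5.5, 0): z = 44
  (0, 3.667): z = 25.67

The largest value is z = 44, attained at (5.5, 0).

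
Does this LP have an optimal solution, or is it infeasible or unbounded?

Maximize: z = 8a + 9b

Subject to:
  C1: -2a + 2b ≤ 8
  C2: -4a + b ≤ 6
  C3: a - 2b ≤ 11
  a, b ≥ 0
Feasible point: (0, 0) satisfies every constraint, so the LP is feasible.
Direction d = (1, 1): for each constraint row a, a·d ≤ 0 —
  (-2)(1) + (2)(1) = 0 ≤ 0
  (-4)(1) + (1)(1) = -3 ≤ 0
  (1)(1) + (-2)(1) = -1 ≤ 0
and d ≥ 0, so (0, 0) + t·d stays feasible for every t ≥ 0. Along this ray z = 8a + 9b changes by 17 per unit t, so z → +∞.

Unbounded — the objective can increase without bound over the feasible region.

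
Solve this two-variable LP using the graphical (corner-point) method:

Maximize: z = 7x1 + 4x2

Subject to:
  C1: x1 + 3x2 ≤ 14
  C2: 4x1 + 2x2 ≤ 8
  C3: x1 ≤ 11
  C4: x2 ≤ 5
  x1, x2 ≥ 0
Each vertex is the intersection of two constraint boundaries that also satisfies all remaining constraints:
  x1 = 0 and x2 = 0 → (0, 0)
  4x1 + 2x2 = 8 and x2 = 0 → (2, 0)
  4x1 + 2x2 = 8 and x1 = 0 → (0, 4)

Evaluating z = 7x1 + 4x2 at each vertex:
  (0, 0): z = 0
  (2, 0): z = 14
  (0, 4): z = 16

The maximum is at (0, 4) with z = 16.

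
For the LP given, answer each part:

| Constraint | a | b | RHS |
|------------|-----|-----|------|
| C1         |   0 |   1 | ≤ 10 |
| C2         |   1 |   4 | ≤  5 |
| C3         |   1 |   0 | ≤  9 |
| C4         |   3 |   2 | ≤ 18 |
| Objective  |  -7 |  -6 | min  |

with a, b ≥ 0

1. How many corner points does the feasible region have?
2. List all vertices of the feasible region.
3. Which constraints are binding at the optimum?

1. 3
2. (0, 0), (5, 0), (0, 1.25)
3. C2, b ≥ 0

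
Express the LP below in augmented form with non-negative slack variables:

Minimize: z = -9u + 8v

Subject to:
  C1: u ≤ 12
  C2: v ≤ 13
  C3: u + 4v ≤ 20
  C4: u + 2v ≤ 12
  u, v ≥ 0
min z = -9u + 8v

s.t.
  u + s1 = 12
  v + s2 = 13
  u + 4v + s3 = 20
  u + 2v + s4 = 12
  u, v, s1, s2, s3, s4 ≥ 0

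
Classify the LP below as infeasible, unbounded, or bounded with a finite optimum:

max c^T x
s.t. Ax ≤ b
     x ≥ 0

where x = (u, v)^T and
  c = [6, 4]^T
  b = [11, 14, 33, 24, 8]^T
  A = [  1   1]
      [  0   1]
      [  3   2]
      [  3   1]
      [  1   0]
The point (6.5, 4.5) satisfies every constraint, so the LP is feasible; the constraints give u ≤ 8 and v ≤ 14, which with u, v ≥ 0 keep the feasible region inside a bounded box. A feasible, bounded LP attains a finite optimum at a vertex.

Evaluating z = 6u + 4v at each vertex:
  (0, 0): z = 0
  (8, 0): z = 48
  (6.5, 4.5): z = 57
  (0, 11): z = 44

Feasible with finite optimum z* = 57 at (6.5, 4.5).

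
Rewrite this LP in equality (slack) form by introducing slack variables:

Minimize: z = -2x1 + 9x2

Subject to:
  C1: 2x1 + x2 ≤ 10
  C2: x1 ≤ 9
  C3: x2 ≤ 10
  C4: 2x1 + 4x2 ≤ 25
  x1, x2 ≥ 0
min z = -2x1 + 9x2

s.t.
  2x1 + x2 + s1 = 10
  x1 + s2 = 9
  x2 + s3 = 10
  2x1 + 4x2 + s4 = 25
  x1, x2, s1, s2, s3, s4 ≥ 0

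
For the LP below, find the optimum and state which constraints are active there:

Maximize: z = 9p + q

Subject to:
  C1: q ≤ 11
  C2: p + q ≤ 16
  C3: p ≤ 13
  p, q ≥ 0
Optimal: p = 13, q = 3
Binding: C2, C3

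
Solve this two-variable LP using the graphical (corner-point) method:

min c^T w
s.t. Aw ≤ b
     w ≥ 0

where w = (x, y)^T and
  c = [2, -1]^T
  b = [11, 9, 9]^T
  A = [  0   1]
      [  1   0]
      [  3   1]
Each vertex is the intersection of two constraint boundaries that also satisfies all remaining constraints:
  x = 0 and y = 0 → (0, 0)
  3x + y = 9 and y = 0 → (3, 0)
  3x + y = 9 and x = 0 → (0, 9)

Evaluating z = 2x - y at each vertex:
  (0, 0): z = 0
  (3, 0): z = 6
  (0, 9): z = -9

The minimum is at (0, 9) with z = -9.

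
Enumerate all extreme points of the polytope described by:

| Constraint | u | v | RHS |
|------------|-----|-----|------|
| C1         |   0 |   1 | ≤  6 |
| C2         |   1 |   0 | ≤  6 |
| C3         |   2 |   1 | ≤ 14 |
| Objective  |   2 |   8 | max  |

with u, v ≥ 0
Each vertex is the intersection of two constraint boundaries that also satisfies all remaining constraints:
  u = 0 and v = 0 → (0, 0)
  u = 6 and v = 0 → (6, 0)
  u = 6 and 2u + v = 14 → (6, 2)
  v = 6 and 2u + v = 14 → (4, 6)
  v = 6 and u = 0 → (0, 6)

Vertices: (0, 0), (6, 0), (6, 2), (4, 6), (0, 6)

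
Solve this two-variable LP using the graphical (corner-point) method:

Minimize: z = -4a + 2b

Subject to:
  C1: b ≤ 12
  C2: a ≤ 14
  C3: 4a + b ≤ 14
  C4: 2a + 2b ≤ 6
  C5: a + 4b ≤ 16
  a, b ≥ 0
Each vertex is the intersection of two constraint boundaries that also satisfies all remaining constraints:
  a = 0 and b = 0 → (0, 0)
  2a + 2b = 6 and b = 0 → (3, 0)
  2a + 2b = 6 and a = 0 → (0, 3)

Evaluating z = -4a + 2b at each vertex:
  (0, 0): z = 0
  (3, 0): z = -12
  (0, 3): z = 6

The minimum is at (3, 0) with z = -12.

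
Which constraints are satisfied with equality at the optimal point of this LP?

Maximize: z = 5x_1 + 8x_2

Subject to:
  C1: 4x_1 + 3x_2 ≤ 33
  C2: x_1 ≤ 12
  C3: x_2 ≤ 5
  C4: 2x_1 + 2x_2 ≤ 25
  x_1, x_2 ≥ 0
Optimal: x_1 = 4.5, x_2 = 5
Slack at optimum:
  C1: slack = 0 (binding)
  C2: slack = 7.5
  C3: slack = 0 (binding)
  C4: slack = 6
  x_1 ≥ 0: x_1 = 4.5
  x_2 ≥ 0: x_2 = 5
Binding constraints: C1, C3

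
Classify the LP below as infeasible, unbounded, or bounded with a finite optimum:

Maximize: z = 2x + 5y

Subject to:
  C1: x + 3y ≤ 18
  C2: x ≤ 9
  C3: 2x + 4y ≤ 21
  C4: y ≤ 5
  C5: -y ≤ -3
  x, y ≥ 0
The point (0.5, 5) satisfies every constraint, so the LP is feasible; the constraints give x ≤ 9 and y ≤ 5, which with x, y ≥ 0 keep the feasible region inside a bounded box. A feasible, bounded LP attains a finite optimum at a vertex.

Evaluating z = 2x + 5y at each vertex:
  (0, 3): z = 15
  (4.5, 3): z = 24
  (0.5, 5): z = 26
  (0, 5): z = 25

Bounded optimum: z* = 26 at (0.5, 5).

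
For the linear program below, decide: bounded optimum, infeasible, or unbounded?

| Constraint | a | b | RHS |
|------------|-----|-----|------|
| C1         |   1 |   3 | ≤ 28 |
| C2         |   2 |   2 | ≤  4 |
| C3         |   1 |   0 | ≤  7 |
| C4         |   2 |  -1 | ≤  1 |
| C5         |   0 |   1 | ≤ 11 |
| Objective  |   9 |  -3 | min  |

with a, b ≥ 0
The point (0, 2) satisfies every constraint, so the LP is feasible; the constraints give a ≤ 7 and b ≤ 11, which with a, b ≥ 0 keep the feasible region inside a bounded box. A feasible, bounded LP attains a finite optimum at a vertex.

Evaluating z = 9a - 3b at each vertex:
  (0, 0): z = 0
  (0.5, 0): z = 4.5
  (1, 1): z = 6
  (0, 2): z = -6

The LP has an optimal solution: (0, 2) with z = -6.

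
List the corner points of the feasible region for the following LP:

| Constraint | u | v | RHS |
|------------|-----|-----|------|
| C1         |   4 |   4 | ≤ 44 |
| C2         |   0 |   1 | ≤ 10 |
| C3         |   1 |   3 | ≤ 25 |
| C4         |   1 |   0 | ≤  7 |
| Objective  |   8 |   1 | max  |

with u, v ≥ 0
Each vertex is the intersection of two constraint boundaries that also satisfies all remaining constraints:
  u = 0 and v = 0 → (0, 0)
  u = 7 and v = 0 → (7, 0)
  4u + 4v = 44 and u = 7 → (7, 4)
  4u + 4v = 44 and u + 3v = 25 → (4, 7)
  u + 3v = 25 and u = 0 → (0, 8.333)

Vertices: (0, 0), (7, 0), (7, 4), (4, 7), (0, 8.333)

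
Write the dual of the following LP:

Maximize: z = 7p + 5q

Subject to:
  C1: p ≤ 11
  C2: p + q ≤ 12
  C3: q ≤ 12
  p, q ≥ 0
Minimize: z = 11y1 + 12y2 + 12y3

Subject to:
  C1: -y1 - y2 ≤ -7
  C2: -y2 - y3 ≤ -5
  y1, y2, y3 ≥ 0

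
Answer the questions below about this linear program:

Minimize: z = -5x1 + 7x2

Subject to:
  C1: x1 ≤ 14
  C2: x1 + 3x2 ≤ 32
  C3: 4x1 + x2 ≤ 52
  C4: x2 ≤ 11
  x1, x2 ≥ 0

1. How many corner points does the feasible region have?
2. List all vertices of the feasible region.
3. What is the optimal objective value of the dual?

1. 4
2. (0, 0), (13, 0), (11.27, 6.909), (0, 10.67)
3. -65 (by strong duality, equal to the primal optimum)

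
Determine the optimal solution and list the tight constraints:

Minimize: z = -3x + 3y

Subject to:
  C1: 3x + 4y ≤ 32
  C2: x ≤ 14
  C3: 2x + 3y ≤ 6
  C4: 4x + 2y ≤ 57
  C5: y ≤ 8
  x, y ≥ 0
Optimal: x = 3, y = 0
Slack at optimum:
  C1: slack = 23
  C2: slack = 11
  C3: slack = 0 (binding)
  C4: slack = 45
  C5: slack = 8
  x ≥ 0: x = 3
  y ≥ 0: y = 0 (binding)
Binding constraints: C3, y ≥ 0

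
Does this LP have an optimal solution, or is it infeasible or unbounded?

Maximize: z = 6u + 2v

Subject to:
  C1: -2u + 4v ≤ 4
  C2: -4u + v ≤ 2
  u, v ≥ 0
Feasible point: (0, 0) satisfies every constraint, so the LP is feasible.
Direction d = (1, 0): for each constraint row a, a·d ≤ 0 —
  (-2)(1) + (4)(0) = -2 ≤ 0
  (-4)(1) + (1)(0) = -4 ≤ 0
and d ≥ 0, so (0, 0) + t·d stays feasible for every t ≥ 0. Along this ray z = 6u + 2v changes by 6 per unit t, so z → +∞.

The LP is unbounded; z can be made arbitrarily large.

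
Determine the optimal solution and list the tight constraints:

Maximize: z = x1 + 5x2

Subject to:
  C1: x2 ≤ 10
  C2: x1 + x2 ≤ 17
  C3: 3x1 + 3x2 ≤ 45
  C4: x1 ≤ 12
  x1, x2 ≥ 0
Optimal: x1 = 5, x2 = 10
Slack at optimum:
  C1: slack = 0 (binding)
  C2: slack = 2
  C3: slack = 0 (binding)
  C4: slack = 7
  x1 ≥ 0: x1 = 5
  x2 ≥ 0: x2 = 10
Binding constraints: C1, C3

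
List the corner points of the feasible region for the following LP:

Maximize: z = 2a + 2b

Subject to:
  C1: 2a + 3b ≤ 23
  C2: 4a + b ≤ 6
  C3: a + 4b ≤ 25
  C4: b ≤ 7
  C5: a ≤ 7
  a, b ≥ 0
Each vertex is the intersection of two constraint boundaries that also satisfies all remaining constraints:
  a = 0 and b = 0 → (0, 0)
  4a + b = 6 and b = 0 → (1.5, 0)
  4a + b = 6 and a = 0 → (0, 6)

Vertices: (0, 0), (1.5, 0), (0, 6)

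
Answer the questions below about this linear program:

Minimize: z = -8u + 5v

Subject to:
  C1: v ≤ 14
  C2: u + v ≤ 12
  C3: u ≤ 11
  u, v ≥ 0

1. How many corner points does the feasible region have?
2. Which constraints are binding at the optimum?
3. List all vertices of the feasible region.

1. 4
2. C3, v ≥ 0
3. (0, 0), (11, 0), (11, 1), (0, 12)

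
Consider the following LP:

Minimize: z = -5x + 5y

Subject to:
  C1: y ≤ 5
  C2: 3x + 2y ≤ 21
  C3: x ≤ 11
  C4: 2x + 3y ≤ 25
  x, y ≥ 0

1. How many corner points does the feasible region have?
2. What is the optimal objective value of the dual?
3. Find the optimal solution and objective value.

1. 4
2. -35 (by strong duality, equal to the primal optimum)
3. x = 7, y = 0, z = -35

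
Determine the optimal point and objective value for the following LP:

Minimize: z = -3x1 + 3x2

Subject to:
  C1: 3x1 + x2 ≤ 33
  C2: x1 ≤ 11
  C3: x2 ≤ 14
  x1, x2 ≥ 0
Each vertex is the intersection of two constraint boundaries that also satisfies all remaining constraints:
  x1 = 0 and x2 = 0 → (0, 0)
  3x1 + x2 = 33 and x1 = 11 → (11, 0)
  3x1 + x2 = 33 and x2 = 14 → (6.333, 14)
  x2 = 14 and x1 = 0 → (0, 14)

Evaluating z = -3x1 + 3x2 at each vertex:
  (0, 0): z = 0
  (11, 0): z = -33
  (6.333, 14): z = 23
  (0, 14): z = 42

The minimum is at (11, 0) with z = -33.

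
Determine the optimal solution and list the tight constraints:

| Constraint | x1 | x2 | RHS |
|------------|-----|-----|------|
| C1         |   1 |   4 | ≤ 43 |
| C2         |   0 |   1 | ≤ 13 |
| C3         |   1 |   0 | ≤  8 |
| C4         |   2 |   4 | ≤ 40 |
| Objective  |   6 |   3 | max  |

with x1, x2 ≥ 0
Optimal: x1 = 8, x2 = 6
Slack at optimum:
  C1: slack = 11
  C2: slack = 7
  C3: slack = 0 (binding)
  C4: slack = 0 (binding)
  x1 ≥ 0: x1 = 8
  x2 ≥ 0: x2 = 6
Binding constraints: C3, C4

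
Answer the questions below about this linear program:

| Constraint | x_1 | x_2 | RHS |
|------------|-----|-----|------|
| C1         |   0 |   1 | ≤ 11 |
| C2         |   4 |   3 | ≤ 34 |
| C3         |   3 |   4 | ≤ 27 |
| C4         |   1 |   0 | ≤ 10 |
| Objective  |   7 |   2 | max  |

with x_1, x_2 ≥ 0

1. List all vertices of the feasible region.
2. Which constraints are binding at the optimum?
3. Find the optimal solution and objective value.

1. (0, 0), (8.5, 0), (7.857, 0.8571), (0, 6.75)
2. C2, x_2 ≥ 0
3. x_1 = 8.5, x_2 = 0, z = 59.5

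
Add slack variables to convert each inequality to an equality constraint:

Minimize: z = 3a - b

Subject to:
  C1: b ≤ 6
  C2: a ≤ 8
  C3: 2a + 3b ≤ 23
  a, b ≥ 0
min z = 3a - b

s.t.
  b + s1 = 6
  a + s2 = 8
  2a + 3b + s3 = 23
  a, b, s1, s2, s3 ≥ 0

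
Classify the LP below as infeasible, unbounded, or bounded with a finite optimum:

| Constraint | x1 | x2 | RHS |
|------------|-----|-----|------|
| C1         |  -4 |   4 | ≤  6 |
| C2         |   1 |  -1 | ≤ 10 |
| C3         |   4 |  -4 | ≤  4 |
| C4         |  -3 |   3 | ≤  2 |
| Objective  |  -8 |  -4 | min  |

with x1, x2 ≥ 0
Feasible point: (0, 0) satisfies every constraint, so the LP is feasible.
Direction d = (1, 1): for each constraint row a, a·d ≤ 0 —
  (-4)(1) + (4)(1) = 0 ≤ 0
  (1)(1) + (-1)(1) = 0 ≤ 0
  (4)(1) + (-4)(1) = 0 ≤ 0
  (-3)(1) + (3)(1) = 0 ≤ 0
and d ≥ 0, so (0, 0) + t·d stays feasible for every t ≥ 0. Along this ray z = -8x1 - 4x2 changes by -12 per unit t, so z → −∞.

The LP is unbounded; z can be made arbitrarily small.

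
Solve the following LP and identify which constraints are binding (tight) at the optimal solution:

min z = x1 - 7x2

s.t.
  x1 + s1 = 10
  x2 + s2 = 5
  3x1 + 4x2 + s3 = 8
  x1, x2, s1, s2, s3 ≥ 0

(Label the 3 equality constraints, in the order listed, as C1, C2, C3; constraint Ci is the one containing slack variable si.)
Optimal: x1 = 0, x2 = 2
Slack at optimum:
  C1: slack = 10
  C2: slack = 3
  C3: slack = 0 (binding)
  x1 ≥ 0: x1 = 0 (binding)
  x2 ≥ 0: x2 = 2
Binding constraints: C3, x1 ≥ 0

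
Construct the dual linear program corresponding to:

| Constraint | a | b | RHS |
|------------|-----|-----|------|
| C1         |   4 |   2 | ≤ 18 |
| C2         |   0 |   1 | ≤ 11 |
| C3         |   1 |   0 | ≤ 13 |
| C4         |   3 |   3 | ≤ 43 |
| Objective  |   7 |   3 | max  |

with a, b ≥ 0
Minimize: z = 18y1 + 11y2 + 13y3 + 43y4

Subject to:
  C1: -4y1 - y3 - 3y4 ≤ -7
  C2: -2y1 - y2 - 3y4 ≤ -3
  y1, y2, y3, y4 ≥ 0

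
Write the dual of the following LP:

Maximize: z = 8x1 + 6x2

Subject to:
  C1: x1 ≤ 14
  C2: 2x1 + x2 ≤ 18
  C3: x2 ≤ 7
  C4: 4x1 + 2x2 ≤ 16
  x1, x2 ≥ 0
Minimize: z = 14y1 + 18y2 + 7y3 + 16y4

Subject to:
  C1: -y1 - 2y2 - 4y4 ≤ -8
  C2: -y2 - y3 - 2y4 ≤ -6
  y1, y2, y3, y4 ≥ 0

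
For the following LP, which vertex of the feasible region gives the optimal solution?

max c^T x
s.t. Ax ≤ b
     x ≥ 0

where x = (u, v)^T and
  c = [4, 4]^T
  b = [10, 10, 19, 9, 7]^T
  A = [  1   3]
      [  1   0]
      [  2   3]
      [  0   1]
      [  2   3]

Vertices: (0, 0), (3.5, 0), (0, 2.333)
Evaluating z = 4u + 4v at each vertex:
  (0, 0): z = 0
  (3.5, 0): z = 14
  (0, 2.333): z = 9.333

The largest value is z = 14, attained at (3.5, 0).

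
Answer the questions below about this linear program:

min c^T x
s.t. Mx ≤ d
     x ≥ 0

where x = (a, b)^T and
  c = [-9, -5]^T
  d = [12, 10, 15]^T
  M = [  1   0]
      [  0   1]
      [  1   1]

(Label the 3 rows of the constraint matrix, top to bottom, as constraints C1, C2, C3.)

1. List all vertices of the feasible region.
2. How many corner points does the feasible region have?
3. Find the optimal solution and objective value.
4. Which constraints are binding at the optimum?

1. (0, 0), (12, 0), (12, 3), (5, 10), (0, 10)
2. 5
3. a = 12, b = 3, z = -123
4. C1, C3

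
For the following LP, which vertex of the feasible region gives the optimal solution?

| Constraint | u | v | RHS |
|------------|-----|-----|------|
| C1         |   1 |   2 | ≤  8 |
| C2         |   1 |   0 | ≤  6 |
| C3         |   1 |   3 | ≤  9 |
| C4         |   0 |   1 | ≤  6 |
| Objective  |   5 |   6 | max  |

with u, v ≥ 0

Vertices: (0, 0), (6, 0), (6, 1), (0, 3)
Evaluating z = 5u + 6v at each vertex:
  (0, 0): z = 0
  (6, 0): z = 30
  (6, 1): z = 36
  (0, 3): z = 18

The largest value is z = 36, attained at (6, 1).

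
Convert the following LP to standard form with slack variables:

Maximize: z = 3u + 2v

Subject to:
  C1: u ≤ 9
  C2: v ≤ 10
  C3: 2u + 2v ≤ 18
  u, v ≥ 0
max z = 3u + 2v

s.t.
  u + s1 = 9
  v + s2 = 10
  2u + 2v + s3 = 18
  u, v, s1, s2, s3 ≥ 0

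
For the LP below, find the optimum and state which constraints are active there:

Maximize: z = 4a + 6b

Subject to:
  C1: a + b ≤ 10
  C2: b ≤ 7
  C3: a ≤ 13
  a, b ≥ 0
Optimal: a = 3, b = 7
Slack at optimum:
  C1: slack = 0 (binding)
  C2: slack = 0 (binding)
  C3: slack = 10
  a ≥ 0: a = 3
  b ≥ 0: b = 7
Binding constraints: C1, C2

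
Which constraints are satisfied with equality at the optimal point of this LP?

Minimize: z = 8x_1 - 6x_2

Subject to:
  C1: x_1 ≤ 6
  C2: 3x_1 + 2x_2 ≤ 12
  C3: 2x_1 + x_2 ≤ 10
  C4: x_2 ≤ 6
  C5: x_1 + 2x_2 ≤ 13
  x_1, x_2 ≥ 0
Optimal: x_1 = 0, x_2 = 6
Binding: C2, C4, x_1 ≥ 0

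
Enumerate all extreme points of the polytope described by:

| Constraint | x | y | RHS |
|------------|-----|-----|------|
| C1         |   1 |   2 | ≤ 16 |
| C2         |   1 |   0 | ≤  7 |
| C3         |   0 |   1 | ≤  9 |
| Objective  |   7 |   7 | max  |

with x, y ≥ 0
Each vertex is the intersection of two constraint boundaries that also satisfies all remaining constraints:
  x = 0 and y = 0 → (0, 0)
  x = 7 and y = 0 → (7, 0)
  x + 2y = 16 and x = 7 → (7, 4.5)
  x + 2y = 16 and x = 0 → (0, 8)

Vertices: (0, 0), (7, 0), (7, 4.5), (0, 8)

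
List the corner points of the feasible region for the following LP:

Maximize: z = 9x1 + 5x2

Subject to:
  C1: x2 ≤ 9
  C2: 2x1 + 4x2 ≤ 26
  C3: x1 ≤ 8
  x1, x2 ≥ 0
Each vertex is the intersection of two constraint boundaries that also satisfies all remaining constraints:
  x1 = 0 and x2 = 0 → (0, 0)
  x1 = 8 and x2 = 0 → (8, 0)
  2x1 + 4x2 = 26 and x1 = 8 → (8, 2.5)
  2x1 + 4x2 = 26 and x1 = 0 → (0, 6.5)

Vertices: (0, 0), (8, 0), (8, 2.5), (0, 6.5)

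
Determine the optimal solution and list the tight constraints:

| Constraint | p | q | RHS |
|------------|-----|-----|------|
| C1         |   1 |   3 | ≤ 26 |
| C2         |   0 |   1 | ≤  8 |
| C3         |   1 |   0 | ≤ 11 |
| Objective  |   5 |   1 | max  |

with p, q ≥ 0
Optimal: p = 11, q = 5
Binding: C1, C3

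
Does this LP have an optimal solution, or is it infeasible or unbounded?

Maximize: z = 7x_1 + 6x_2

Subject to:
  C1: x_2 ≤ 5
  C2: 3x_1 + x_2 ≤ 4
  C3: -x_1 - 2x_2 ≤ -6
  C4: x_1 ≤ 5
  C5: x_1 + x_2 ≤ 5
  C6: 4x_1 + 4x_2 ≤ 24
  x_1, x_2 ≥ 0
The point (0, 4) satisfies every constraint, so the LP is feasible; the constraints give x_1 ≤ 5 and x_2 ≤ 5, which with x_1, x_2 ≥ 0 keep the feasible region inside a bounded box. A feasible, bounded LP attains a finite optimum at a vertex.

Bounded optimum: z* = 24 at (0, 4).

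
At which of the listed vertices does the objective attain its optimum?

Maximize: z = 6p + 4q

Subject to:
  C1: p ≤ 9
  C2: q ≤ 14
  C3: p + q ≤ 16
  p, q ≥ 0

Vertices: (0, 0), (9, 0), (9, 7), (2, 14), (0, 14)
(9, 7) with z = 82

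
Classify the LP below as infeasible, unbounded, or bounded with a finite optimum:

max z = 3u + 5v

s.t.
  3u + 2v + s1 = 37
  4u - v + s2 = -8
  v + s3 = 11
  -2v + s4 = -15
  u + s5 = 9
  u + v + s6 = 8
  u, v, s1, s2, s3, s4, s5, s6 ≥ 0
The point (0, 8) satisfies every constraint, so the LP is feasible; the constraints give u ≤ 9 and v ≤ 11, which with u, v ≥ 0 keep the feasible region inside a bounded box. A feasible, bounded LP attains a finite optimum at a vertex.

Evaluating z = 3u + 5v at each vertex:
  (0, 8): z = 40

Feasible with finite optimum z* = 40 at (0, 8).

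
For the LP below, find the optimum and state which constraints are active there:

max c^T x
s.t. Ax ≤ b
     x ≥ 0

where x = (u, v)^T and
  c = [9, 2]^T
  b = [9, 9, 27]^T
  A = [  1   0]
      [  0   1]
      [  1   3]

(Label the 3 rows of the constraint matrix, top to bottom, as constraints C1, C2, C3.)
Optimal: u = 9, v = 6
Slack at optimum:
  C1: slack = 0 (binding)
  C2: slack = 3
  C3: slack = 0 (binding)
  u ≥ 0: u = 9
  v ≥ 0: v = 6
Binding constraints: C1, C3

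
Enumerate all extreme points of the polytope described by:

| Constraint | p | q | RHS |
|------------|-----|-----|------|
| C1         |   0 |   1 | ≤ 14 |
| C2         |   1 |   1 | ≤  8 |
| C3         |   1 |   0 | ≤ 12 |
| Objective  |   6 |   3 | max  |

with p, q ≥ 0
Each vertex is the intersection of two constraint boundaries that also satisfies all remaining constraints:
  p = 0 and q = 0 → (0, 0)
  p + q = 8 and q = 0 → (8, 0)
  p + q = 8 and p = 0 → (0, 8)

Vertices: (0, 0), (8, 0), (0, 8)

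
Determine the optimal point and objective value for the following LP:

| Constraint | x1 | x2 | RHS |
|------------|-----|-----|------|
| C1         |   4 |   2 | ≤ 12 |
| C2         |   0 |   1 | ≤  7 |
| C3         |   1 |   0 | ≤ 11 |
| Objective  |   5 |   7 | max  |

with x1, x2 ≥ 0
Each vertex is the intersection of two constraint boundaries that also satisfies all remaining constraints:
  x1 = 0 and x2 = 0 → (0, 0)
  4x1 + 2x2 = 12 and x2 = 0 → (3, 0)
  4x1 + 2x2 = 12 and x1 = 0 → (0, 6)

Evaluating z = 5x1 + 7x2 at each vertex:
  (0, 0): z = 0
  (3, 0): z = 15
  (0, 6): z = 42

The maximum is at (0, 6) with z = 42.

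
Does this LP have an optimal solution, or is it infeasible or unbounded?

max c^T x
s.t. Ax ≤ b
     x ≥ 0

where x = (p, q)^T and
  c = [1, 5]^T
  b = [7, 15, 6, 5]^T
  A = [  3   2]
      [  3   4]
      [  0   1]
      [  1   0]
The point (0, 3.5) satisfies every constraint, so the LP is feasible; the constraints give p ≤ 5 and q ≤ 6, which with p, q ≥ 0 keep the feasible region inside a bounded box. A feasible, bounded LP attains a finite optimum at a vertex.

Feasible with finite optimum z* = 17.5 at (0, 3.5).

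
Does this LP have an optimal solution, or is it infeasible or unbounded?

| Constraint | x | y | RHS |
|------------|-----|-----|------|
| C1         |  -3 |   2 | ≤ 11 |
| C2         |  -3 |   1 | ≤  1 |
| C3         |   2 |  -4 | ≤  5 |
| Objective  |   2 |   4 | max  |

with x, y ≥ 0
Feasible point: (0, 0) satisfies every constraint, so the LP is feasible.
Direction d = (1, 1): for each constraint row a, a·d ≤ 0 —
  (-3)(1) + (2)(1) = -1 ≤ 0
  (-3)(1) + (1)(1) = -2 ≤ 0
  (2)(1) + (-4)(1) = -2 ≤ 0
and d ≥ 0, so (0, 0) + t·d stays feasible for every t ≥ 0. Along this ray z = 2x + 4y changes by 6 per unit t, so z → +∞.

Unbounded: there is a feasible ray along which z → +∞.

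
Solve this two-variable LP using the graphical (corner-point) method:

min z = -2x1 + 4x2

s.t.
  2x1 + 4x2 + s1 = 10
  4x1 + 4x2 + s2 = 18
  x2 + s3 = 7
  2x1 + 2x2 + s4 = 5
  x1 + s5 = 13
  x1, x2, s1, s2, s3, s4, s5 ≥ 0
Each vertex is the intersection of two constraint boundaries that also satisfies all remaining constraints:
  x1 = 0 and x2 = 0 → (0, 0)
  2x1 + 2x2 = 5 and x2 = 0 → (2.5, 0)
  2x1 + 4x2 = 10 and 2x1 + 2x2 = 5 → (0, 2.5)

Evaluating z = -2x1 + 4x2 at each vertex:
  (0, 0): z = 0
  (2.5, 0): z = -5
  (0, 2.5): z = 10

The minimum is at (2.5, 0) with z = -5.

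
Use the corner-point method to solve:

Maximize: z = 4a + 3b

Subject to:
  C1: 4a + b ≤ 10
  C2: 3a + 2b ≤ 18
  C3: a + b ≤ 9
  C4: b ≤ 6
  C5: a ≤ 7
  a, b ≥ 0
a = 1, b = 6, z = 22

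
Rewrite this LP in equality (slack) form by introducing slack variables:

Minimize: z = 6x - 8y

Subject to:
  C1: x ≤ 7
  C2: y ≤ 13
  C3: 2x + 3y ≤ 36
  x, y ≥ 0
min z = 6x - 8y

s.t.
  x + s1 = 7
  y + s2 = 13
  2x + 3y + s3 = 36
  x, y, s1, s2, s3 ≥ 0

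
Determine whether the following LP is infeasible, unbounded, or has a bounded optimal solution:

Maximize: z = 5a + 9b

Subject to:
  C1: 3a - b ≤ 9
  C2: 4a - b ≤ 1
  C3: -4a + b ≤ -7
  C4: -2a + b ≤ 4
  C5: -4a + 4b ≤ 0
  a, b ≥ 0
C2 requires 4a - b ≤ 1, while C3 (-4a + b ≤ -7) is equivalent to 4a - b ≥ 7. Together they would need 7 ≤ 4a - b ≤ 1, which is impossible since 7 > 1. No point satisfies all constraints.

Infeasible: no point satisfies all constraints simultaneously.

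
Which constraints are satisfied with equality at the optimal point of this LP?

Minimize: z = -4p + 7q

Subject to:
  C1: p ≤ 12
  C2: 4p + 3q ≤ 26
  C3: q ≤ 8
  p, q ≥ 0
Optimal: p = 6.5, q = 0
Binding: C2, q ≥ 0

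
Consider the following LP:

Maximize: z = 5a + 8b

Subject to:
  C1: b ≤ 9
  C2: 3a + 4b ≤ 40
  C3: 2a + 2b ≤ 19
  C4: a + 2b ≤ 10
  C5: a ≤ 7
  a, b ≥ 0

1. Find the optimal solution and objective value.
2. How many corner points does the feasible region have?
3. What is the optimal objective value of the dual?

1. a = 7, b = 1.5, z = 47
2. 4
3. 47 (by strong duality, equal to the primal optimum)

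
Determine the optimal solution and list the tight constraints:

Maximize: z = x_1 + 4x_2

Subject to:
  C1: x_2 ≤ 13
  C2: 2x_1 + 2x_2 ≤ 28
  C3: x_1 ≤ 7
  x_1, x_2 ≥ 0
Optimal: x_1 = 1, x_2 = 13
Slack at optimum:
  C1: slack = 0 (binding)
  C2: slack = 0 (binding)
  C3: slack = 6
  x_1 ≥ 0: x_1 = 1
  x_2 ≥ 0: x_2 = 13
Binding constraints: C1, C2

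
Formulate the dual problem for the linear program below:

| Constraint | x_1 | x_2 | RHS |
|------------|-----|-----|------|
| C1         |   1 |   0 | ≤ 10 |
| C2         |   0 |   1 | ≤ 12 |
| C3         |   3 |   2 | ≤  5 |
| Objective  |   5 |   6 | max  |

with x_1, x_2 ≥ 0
Minimize: z = 10y1 + 12y2 + 5y3

Subject to:
  C1: -y1 - 3y3 ≤ -5
  C2: -y2 - 2y3 ≤ -6
  y1, y2, y3 ≥ 0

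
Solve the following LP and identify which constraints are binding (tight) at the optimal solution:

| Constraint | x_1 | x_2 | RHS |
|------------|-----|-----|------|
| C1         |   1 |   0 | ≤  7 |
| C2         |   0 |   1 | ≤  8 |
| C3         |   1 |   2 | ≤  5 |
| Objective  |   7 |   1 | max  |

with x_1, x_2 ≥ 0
Optimal: x_1 = 5, x_2 = 0
Slack at optimum:
  C1: slack = 2
  C2: slack = 8
  C3: slack = 0 (binding)
  x_1 ≥ 0: x_1 = 5
  x_2 ≥ 0: x_2 = 0 (binding)
Binding constraints: C3, x_2 ≥ 0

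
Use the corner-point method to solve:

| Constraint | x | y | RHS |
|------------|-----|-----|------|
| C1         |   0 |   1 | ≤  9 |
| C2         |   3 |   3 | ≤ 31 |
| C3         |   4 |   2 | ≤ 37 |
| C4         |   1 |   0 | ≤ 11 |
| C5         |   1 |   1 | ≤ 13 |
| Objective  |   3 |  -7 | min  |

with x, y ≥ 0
Each vertex is the intersection of two constraint boundaries that also satisfies all remaining constraints:
  x = 0 and y = 0 → (0, 0)
  4x + 2y = 37 and y = 0 → (9.25, 0)
  3x + 3y = 31 and 4x + 2y = 37 → (8.167, 2.167)
  y = 9 and 3x + 3y = 31 → (1.333, 9)
  y = 9 and x = 0 → (0, 9)

Evaluating z = 3x - 7y at each vertex:
  (0, 0): z = 0
  (9.25, 0): z = 27.75
  (8.167, 2.167): z = 9.333
  (1.333, 9): z = -59
  (0, 9): z = -63

The minimum is at (0, 9) with z = -63.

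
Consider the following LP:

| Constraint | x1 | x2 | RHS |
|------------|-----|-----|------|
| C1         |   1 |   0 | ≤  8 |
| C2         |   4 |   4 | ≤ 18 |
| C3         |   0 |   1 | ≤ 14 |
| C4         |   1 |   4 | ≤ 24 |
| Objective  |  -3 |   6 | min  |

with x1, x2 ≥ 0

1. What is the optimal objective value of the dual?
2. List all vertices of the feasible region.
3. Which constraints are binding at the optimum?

1. -13.5 (by strong duality, equal to the primal optimum)
2. (0, 0), (4.5, 0), (0, 4.5)
3. C2, x2 ≥ 0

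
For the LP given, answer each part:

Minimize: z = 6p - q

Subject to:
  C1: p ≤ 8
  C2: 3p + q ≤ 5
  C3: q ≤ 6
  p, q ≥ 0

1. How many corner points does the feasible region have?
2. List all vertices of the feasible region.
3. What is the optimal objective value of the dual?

1. 3
2. (0, 0), (1.667, 0), (0, 5)
3. -5 (by strong duality, equal to the primal optimum)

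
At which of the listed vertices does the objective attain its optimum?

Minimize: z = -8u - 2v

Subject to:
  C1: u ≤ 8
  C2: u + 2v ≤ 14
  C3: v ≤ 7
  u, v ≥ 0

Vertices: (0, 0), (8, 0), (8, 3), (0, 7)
Evaluating z = -8u - 2v at each vertex:
  (0, 0): z = 0
  (8, 0): z = -64
  (8, 3): z = -70
  (0, 7): z = -14

The smallest value is z = -70, attained at (8, 3).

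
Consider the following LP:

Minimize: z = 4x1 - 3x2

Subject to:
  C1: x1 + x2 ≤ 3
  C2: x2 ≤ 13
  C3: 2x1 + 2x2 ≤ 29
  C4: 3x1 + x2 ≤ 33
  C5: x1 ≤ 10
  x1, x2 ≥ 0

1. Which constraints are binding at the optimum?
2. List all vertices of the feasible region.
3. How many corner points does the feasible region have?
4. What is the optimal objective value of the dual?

1. C1, x1 ≥ 0
2. (0, 0), (3, 0), (0, 3)
3. 3
4. -9 (by strong duality, equal to the primal optimum)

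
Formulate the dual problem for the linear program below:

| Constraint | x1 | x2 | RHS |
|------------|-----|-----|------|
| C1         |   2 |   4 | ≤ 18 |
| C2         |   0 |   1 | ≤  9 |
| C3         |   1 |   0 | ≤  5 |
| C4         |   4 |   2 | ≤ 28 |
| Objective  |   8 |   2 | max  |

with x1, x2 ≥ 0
Minimize: z = 18y1 + 9y2 + 5y3 + 28y4

Subject to:
  C1: -2y1 - y3 - 4y4 ≤ -8
  C2: -4y1 - y2 - 2y4 ≤ -2
  y1, y2, y3, y4 ≥ 0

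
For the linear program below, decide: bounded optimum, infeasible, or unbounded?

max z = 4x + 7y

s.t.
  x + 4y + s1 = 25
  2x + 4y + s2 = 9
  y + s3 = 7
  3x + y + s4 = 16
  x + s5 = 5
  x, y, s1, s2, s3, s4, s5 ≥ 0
The point (4.5, 0) satisfies every constraint, so the LP is feasible; the constraints give x ≤ 5 and y ≤ 7, which with x, y ≥ 0 keep the feasible region inside a bounded box. A feasible, bounded LP attains a finite optimum at a vertex.

Feasible with finite optimum z* = 18 at (4.5, 0).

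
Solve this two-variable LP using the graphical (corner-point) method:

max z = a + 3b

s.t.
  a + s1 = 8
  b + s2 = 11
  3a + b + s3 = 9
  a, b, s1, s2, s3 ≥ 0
Each vertex is the intersection of two constraint boundaries that also satisfies all remaining constraints:
  a = 0 and b = 0 → (0, 0)
  3a + b = 9 and b = 0 → (3, 0)
  3a + b = 9 and a = 0 → (0, 9)

Evaluating z = a + 3b at each vertex:
  (0, 0): z = 0
  (3, 0): z = 3
  (0, 9): z = 27

The maximum is at (0, 9) with z = 27.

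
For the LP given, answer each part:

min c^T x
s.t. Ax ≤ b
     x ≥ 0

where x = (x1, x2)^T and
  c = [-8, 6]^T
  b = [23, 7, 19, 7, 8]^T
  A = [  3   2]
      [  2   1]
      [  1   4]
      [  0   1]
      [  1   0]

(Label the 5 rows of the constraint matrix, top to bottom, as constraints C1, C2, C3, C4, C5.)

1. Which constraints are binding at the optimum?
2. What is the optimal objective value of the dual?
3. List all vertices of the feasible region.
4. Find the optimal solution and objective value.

1. C2, x2 ≥ 0
2. -28 (by strong duality, equal to the primal optimum)
3. (0, 0), (3.5, 0), (1.286, 4.429), (0, 4.75)
4. x1 = 3.5, x2 = 0, z = -28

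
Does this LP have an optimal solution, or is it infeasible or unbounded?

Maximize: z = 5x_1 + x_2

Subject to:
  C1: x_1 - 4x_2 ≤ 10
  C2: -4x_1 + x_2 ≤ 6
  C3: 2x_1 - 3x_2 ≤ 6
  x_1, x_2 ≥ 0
Feasible point: (0, 0) satisfies every constraint, so the LP is feasible.
Direction d = (1, 1): for each constraint row a, a·d ≤ 0 —
  (1)(1) + (-4)(1) = -3 ≤ 0
  (-4)(1) + (1)(1) = -3 ≤ 0
  (2)(1) + (-3)(1) = -1 ≤ 0
and d ≥ 0, so (0, 0) + t·d stays feasible for every t ≥ 0. Along this ray z = 5x_1 + x_2 changes by 6 per unit t, so z → +∞.

Unbounded — the objective can increase without bound over the feasible region.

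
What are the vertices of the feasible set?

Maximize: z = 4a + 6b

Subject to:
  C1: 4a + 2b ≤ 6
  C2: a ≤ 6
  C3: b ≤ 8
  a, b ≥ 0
Each vertex is the intersection of two constraint boundaries that also satisfies all remaining constraints:
  a = 0 and b = 0 → (0, 0)
  4a + 2b = 6 and b = 0 → (1.5, 0)
  4a + 2b = 6 and a = 0 → (0, 3)

Vertices: (0, 0), (1.5, 0), (0, 3)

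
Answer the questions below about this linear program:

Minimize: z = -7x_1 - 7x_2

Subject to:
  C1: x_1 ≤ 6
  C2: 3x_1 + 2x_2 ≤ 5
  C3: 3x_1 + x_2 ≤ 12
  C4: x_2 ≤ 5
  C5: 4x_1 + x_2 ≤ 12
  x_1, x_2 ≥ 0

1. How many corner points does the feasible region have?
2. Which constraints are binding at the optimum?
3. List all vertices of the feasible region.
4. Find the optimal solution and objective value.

1. 3
2. C2, x_1 ≥ 0
3. (0, 0), (1.667, 0), (0, 2.5)
4. x_1 = 0, x_2 = 2.5, z = -17.5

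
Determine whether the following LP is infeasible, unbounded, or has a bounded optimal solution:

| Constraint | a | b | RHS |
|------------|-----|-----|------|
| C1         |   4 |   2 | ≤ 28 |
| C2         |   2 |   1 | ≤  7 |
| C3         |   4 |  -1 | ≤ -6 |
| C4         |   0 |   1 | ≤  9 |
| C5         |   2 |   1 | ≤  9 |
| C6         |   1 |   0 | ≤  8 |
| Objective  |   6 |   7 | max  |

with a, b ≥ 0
The point (0, 7) satisfies every constraint, so the LP is feasible; the constraints give a ≤ 8 and b ≤ 9, which with a, b ≥ 0 keep the feasible region inside a bounded box. A feasible, bounded LP attains a finite optimum at a vertex.

Feasible with finite optimum z* = 49 at (0, 7).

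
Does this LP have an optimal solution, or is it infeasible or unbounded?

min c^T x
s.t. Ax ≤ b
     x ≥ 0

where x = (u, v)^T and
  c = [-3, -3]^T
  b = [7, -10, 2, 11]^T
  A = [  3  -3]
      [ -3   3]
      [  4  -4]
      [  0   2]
One constraint requires 3u - 3v ≤ 7, while the constraint -3u + 3v ≤ -10 is equivalent to 3u - 3v ≥ 10. Together they would need 10 ≤ 3u - 3v ≤ 7, which is impossible since 10 > 7. No point satisfies all constraints.

The feasible region is empty; the LP is infeasible.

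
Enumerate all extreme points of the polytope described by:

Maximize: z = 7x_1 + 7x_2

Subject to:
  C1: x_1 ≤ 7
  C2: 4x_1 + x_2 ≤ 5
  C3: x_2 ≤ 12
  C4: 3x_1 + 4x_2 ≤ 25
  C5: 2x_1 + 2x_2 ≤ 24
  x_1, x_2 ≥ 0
Each vertex is the intersection of two constraint boundaries that also satisfies all remaining constraints:
  x_1 = 0 and x_2 = 0 → (0, 0)
  4x_1 + x_2 = 5 and x_2 = 0 → (1.25, 0)
  4x_1 + x_2 = 5 and x_1 = 0 → (0, 5)

Vertices: (0, 0), (1.25, 0), (0, 5)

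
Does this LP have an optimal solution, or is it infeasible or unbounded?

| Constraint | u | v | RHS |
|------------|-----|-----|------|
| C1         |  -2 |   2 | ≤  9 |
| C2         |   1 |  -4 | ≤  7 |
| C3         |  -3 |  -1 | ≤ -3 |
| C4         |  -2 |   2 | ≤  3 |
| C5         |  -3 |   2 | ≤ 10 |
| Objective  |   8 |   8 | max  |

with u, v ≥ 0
Feasible point: (1, 0) satisfies every constraint, so the LP is feasible.
Direction d = (1, 1): for each constraint row a, a·d ≤ 0 —
  (-2)(1) + (2)(1) = 0 ≤ 0
  (1)(1) + (-4)(1) = -3 ≤ 0
  (-3)(1) + (-1)(1) = -4 ≤ 0
  (-2)(1) + (2)(1) = 0 ≤ 0
  (-3)(1) + (2)(1) = -1 ≤ 0
and d ≥ 0, so (1, 0) + t·d stays feasible for every t ≥ 0. Along this ray z = 8u + 8v changes by 16 per unit t, so z → +∞.

Unbounded: there is a feasible ray along which z → +∞.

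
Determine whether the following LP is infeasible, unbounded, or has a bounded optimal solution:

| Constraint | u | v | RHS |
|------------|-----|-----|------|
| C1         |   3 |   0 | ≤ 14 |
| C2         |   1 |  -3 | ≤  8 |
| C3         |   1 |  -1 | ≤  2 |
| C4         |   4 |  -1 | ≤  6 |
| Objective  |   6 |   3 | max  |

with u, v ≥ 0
Feasible point: (0, 0) satisfies every constraint, so the LP is feasible.
Direction d = (0, 1): for each constraint row a, a·d ≤ 0 —
  (3)(0) + (0)(1) = 0 ≤ 0
  (1)(0) + (-3)(1) = -3 ≤ 0
  (1)(0) + (-1)(1) = -1 ≤ 0
  (4)(0) + (-1)(1) = -1 ≤ 0
and d ≥ 0, so (0, 0) + t·d stays feasible for every t ≥ 0. Along this ray z = 6u + 3v changes by 3 per unit t, so z → +∞.

Unbounded — the objective can increase without bound over the feasible region.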